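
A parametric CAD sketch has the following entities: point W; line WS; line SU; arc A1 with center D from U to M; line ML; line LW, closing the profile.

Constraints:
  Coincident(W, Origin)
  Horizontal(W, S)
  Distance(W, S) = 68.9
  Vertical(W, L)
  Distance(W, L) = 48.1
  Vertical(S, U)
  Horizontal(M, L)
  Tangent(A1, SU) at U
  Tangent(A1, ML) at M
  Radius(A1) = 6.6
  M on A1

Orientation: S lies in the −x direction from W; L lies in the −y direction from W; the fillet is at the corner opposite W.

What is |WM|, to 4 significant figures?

78.71

W is at the origin; W and S share the same y with |WS| = 68.9 and S on the −x side, so S = (-68.90, 0.000). W and L share the same x with |WL| = 48.1 and L on the −y side, so L = (0.000, -48.10). The virtual corner opposite W is at (-68.90, -48.10). Since A1 is tangent to SU there, DU ⟂ SU and tangency of A1 to ML means the radius DM is perpendicular to ML, with radius 6.6, so the center D sits 6.6 in from both sides at D = (-62.30, -41.50). That places the tangent points at U = (-68.90, -41.50) on SU and M = (-62.30, -48.10) on ML. Then |WM| = |M − W| = 78.71.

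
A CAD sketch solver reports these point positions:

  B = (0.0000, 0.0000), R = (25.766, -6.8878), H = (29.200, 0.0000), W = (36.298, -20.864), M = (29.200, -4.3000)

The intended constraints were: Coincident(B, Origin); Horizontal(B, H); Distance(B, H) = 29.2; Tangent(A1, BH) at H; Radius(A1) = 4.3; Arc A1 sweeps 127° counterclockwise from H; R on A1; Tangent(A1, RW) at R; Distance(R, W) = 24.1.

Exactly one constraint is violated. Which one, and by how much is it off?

Distance(R, W) = 24.1 — off by 6.60.

B = (0.00, 0.00) ✓; B.y = 0.00, H.y = 0.00 ✓; |BH| = 29.20 ✓; ∠(MH, HB) = 90.00° ✓; |MH| = 4.300 ✓; bearing(M→R) − bearing(M→H) = 127.0° ✓; |MR| = 4.300 ✓; ∠(MR, RW) = 90.00° ✓; |RW| = 17.50 ✗.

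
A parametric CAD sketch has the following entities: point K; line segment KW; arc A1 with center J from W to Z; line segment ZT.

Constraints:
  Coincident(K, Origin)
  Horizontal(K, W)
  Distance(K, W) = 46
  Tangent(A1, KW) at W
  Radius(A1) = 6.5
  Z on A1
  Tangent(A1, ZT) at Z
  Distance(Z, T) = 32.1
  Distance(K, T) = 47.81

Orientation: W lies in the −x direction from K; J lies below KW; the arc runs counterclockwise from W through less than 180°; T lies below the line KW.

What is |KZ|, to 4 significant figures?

52.21

K is at the origin; KW is horizontal with |KW| = 46.0 and W on the −x side, so W = (-46.00, 0.000). The tangent condition forces JW to be normal to KW, so J = W + (0, -6.5) = (-46.00, -6.500). Since JZ ⟂ ZT (tangency), |JT| = √(6.5² + 32.1²) = 32.75 regardless of where Z sits on A1. So T lies on both circle(K, 47.81) and circle(J, 32.75); the below-KW intersection is T = (-31.57, -35.90). Z is the foot of the tangent from T: Z = (-51.15, -10.46).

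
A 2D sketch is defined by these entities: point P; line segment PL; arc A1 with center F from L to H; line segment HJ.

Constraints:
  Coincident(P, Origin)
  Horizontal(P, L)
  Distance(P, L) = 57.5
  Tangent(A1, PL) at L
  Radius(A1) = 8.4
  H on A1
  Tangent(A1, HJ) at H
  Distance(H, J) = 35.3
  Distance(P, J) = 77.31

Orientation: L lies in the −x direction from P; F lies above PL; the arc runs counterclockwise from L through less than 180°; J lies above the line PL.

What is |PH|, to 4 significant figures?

51.10

Checks: P.y = 0.00, L.y = 0.00 ✓; |FH| = 8.400 ✓; ∠(FH, HJ) = 90.00° ✓; |HJ| = 35.30 ✓; |PJ| = 77.31 ✓.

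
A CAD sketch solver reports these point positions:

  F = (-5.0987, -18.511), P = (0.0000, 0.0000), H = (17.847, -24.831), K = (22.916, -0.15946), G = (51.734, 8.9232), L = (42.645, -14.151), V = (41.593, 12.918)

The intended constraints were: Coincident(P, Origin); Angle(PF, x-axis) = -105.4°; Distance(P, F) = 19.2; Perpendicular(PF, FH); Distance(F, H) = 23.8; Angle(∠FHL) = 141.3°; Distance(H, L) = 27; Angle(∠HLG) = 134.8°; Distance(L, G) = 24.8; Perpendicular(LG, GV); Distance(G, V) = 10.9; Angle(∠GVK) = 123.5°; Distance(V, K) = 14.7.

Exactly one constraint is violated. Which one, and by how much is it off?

Distance(V, K) = 14.7 — off by 8.10.

P = (0.00, 0.00) ✓; PF at -105.4° ✓; |PF| = 19.20 ✓; ∠(PF, FH) = 90.00° ✓; |FH| = 23.80 ✓; ∠FHL = 141.3° ✓; |HL| = 27.00 ✓; ∠HLG = 134.8° ✓; |LG| = 24.80 ✓; ∠(LG, GV) = 90.00° ✓; |GV| = 10.90 ✓; ∠GVK = 123.5° ✓; |VK| = 22.80 ✗.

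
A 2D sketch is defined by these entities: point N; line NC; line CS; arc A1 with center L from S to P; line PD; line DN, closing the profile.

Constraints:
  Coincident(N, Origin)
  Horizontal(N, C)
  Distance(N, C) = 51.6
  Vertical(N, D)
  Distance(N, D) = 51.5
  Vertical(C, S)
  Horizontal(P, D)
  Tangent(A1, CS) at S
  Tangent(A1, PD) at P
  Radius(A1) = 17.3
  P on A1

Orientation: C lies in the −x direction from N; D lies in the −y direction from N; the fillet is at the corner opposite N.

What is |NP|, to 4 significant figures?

61.88

The virtual corner opposite N is at (-51.60, -51.50). A1 meets CS tangentially, so LS is at right angles to CS and since A1 is tangent to PD there, LP ⟂ PD, with radius 17.3, so the center L sits 17.3 in from both sides at L = (-34.30, -34.20). That places the tangent points at S = (-51.60, -34.20) on CS and P = (-34.30, -51.50) on PD. Then |NP| = |P − N| = 61.88.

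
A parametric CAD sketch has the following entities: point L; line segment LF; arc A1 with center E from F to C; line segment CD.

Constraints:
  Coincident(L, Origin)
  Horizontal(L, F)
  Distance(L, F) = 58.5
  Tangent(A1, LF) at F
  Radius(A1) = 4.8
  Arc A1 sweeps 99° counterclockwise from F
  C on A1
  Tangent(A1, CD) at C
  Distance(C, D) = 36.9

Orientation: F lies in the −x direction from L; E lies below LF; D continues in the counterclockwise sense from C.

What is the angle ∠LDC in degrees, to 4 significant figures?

62.84°

L is at the origin; LF is horizontal with |LF| = 58.5 and F on the −x side, so F = (-58.50, 0.000). A1 meets LF tangentially, so EF is at right angles to LF, so E = F + (0, -4.8) = (-58.50, -4.800). On A1, F sits at bearing 90° from E; a 99° counterclockwise sweep puts C at bearing 189°, so C = E + 4.8·(cos 189°, sin 189°) = (-63.24, -5.551). A1 meets CD tangentially, so EC is at right angles to CD, so CD runs along (−sin 189°, cos 189°); with |CD| = 36.9, D = (-57.47, -42.00). Then cos ∠LDC = DL·DC / (|DL||DC|), giving 62.84°.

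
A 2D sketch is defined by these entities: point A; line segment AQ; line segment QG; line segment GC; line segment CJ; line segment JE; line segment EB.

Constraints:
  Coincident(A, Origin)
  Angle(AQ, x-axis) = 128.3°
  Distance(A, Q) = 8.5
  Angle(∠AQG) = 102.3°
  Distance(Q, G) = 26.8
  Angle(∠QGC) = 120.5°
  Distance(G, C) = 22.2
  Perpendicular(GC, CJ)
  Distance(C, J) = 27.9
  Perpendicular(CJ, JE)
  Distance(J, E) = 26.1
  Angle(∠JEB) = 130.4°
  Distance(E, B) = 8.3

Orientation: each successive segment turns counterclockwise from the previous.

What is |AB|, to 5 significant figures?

7.5348

A is at the origin; AQ runs at 128.3° with length 8.5, so Q = (-5.2681, 6.6706). ∠AQG = 102.3° gives QG at -154.00° from the x-axis; with |QG| = 26.8, G = (-29.356, -5.0777). ∠QGC = 120.5° gives GC at -94.500° from the x-axis; with |GC| = 22.2, C = (-31.098, -27.209). GC is perpendicular to CJ, so CJ runs at -4.5000°; with |CJ| = 27.9, J = (-3.2836, -29.398). CJ is perpendicular to JE, so JE runs at 85.500°; with |JE| = 26.1, E = (-1.2358, -3.3788). ∠JEB = 130.4° gives EB at 135.10° from the x-axis; with |EB| = 8.3, B = (-7.1150, 2.4800). Then |AB| = |B − A| = 7.5348.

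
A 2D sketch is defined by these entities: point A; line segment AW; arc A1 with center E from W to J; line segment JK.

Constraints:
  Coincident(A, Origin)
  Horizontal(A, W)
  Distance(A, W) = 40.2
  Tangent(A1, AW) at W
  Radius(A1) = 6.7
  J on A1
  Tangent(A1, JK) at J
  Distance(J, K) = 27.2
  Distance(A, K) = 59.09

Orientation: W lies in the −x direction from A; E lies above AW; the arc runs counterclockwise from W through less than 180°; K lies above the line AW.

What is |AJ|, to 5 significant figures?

35.976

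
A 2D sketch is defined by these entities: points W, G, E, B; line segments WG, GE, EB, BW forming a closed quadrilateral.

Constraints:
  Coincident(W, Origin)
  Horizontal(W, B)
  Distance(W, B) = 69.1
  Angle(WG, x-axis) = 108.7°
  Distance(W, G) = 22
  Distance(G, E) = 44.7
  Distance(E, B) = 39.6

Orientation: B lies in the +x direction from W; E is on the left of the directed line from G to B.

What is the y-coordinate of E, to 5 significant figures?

23.919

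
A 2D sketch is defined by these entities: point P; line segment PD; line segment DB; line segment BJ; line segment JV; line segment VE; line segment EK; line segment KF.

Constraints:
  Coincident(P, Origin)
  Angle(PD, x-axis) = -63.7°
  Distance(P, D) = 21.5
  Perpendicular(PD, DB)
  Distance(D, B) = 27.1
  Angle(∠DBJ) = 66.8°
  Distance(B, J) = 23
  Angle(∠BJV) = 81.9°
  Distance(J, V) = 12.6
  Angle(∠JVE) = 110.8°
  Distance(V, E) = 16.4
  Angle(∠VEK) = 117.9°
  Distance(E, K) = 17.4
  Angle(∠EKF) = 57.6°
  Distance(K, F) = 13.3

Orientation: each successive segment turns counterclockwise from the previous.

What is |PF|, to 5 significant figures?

28.026

P is at the origin; PD runs at -63.7° with length 21.5, so D = (9.5260, -19.274). PD is perpendicular to DB, so DB runs at 26.300°; with |DB| = 27.1, B = (33.821, -7.2672). ∠DBJ = 66.8° gives BJ at 139.50° from the x-axis; with |BJ| = 23.0, J = (16.331, 7.6701). ∠BJV = 81.9° gives JV at -122.40° from the x-axis; with |JV| = 12.6, V = (9.5801, -2.9685). ∠JVE = 110.8° gives VE at -53.200° from the x-axis; with |VE| = 16.4, E = (19.404, -16.100). ∠VEK = 117.9° gives EK at 8.9000° from the x-axis; with |EK| = 17.4, K = (36.595, -13.408). ∠EKF = 57.6° gives KF at 131.30° from the x-axis; with |KF| = 13.3, F = (27.817, -3.4167). Then |PF| = |F − P| = 28.026.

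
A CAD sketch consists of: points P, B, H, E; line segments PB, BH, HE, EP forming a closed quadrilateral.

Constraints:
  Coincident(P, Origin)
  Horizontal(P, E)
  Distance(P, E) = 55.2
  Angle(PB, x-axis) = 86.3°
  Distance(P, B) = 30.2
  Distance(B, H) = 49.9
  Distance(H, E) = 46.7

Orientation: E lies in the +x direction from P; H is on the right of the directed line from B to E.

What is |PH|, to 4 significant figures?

22.40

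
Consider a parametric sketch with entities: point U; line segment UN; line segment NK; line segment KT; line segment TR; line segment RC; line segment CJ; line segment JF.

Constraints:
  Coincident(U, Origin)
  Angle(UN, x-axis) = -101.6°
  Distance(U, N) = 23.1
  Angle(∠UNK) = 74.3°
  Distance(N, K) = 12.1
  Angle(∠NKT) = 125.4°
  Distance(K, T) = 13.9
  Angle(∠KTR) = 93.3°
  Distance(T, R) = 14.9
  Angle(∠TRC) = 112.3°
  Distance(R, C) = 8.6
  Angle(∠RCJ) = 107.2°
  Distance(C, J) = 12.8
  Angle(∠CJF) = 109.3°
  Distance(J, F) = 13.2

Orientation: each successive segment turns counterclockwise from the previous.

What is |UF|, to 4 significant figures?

22.58

U is at the origin; UN runs at -101.6° with length 23.1, so N = (-4.645, -22.63). ∠UNK = 74.3° gives NK at 4.100° from the x-axis; with |NK| = 12.1, K = (7.424, -21.76). ∠NKT = 125.4° gives KT at 58.70° from the x-axis; with |KT| = 13.9, T = (14.65, -9.886). ∠KTR = 93.3° gives TR at 145.4° from the x-axis; with |TR| = 14.9, R = (2.381, -1.425). ∠TRC = 112.3° gives RC at -146.9° from the x-axis; with |RC| = 8.6, C = (-4.824, -6.122). ∠RCJ = 107.2° gives CJ at -74.10° from the x-axis; with |CJ| = 12.8, J = (-1.317, -18.43). ∠CJF = 109.3° gives JF at -3.400° from the x-axis; with |JF| = 13.2, F = (11.86, -19.21). Then |UF| = |F − U| = 22.58.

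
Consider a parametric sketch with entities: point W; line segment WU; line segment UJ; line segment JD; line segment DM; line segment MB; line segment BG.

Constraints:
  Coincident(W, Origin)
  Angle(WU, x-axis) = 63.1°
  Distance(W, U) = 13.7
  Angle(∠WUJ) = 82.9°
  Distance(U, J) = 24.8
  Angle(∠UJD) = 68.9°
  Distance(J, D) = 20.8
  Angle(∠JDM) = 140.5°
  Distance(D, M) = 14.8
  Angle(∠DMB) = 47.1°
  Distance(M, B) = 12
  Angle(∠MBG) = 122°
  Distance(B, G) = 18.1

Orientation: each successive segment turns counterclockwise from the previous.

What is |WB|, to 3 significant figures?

5.70

W is at the origin; WU runs at 63.1° with length 13.7, so U = (6.20, 12.2). ∠WUJ = 82.9° gives UJ at 160° from the x-axis; with |UJ| = 24.8, J = (-17.1, 20.6). ∠UJD = 68.9° gives JD at -88.7° from the x-axis; with |JD| = 20.8, D = (-16.7, -0.176). ∠JDM = 140.5° gives DM at -49.2° from the x-axis; with |DM| = 14.8, M = (-6.99, -11.4). ∠DMB = 47.1° gives MB at 83.7° from the x-axis; with |MB| = 12.0, B = (-5.68, 0.548). Then |WB| = |B − W| = 5.70.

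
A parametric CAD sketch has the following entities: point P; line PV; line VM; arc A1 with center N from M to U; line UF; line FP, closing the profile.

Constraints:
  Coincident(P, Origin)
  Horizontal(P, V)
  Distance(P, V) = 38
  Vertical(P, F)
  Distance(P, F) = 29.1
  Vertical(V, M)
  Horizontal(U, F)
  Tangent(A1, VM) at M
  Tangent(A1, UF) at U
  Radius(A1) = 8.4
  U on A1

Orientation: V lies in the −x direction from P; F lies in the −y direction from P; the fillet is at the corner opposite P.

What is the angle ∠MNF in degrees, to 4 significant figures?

164.2°

The virtual corner opposite P is at (-38.00, -29.10). A1 meets VM tangentially, so NM is at right angles to VM and tangency of A1 to UF means the radius NU is perpendicular to UF, with radius 8.4, so the center N sits 8.4 in from both sides at N = (-29.60, -20.70). That places the tangent points at M = (-38.00, -20.70) on VM and U = (-29.60, -29.10) on UF. Then cos ∠MNF = NM·NF / (|NM||NF|), giving 164.2°.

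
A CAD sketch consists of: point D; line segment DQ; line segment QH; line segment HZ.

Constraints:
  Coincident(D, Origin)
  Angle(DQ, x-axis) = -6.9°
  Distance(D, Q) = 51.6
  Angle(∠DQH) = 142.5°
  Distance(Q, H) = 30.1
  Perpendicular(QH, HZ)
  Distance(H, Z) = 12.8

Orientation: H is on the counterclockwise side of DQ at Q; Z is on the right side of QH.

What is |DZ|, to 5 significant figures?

83.672

D is at the origin; DQ runs at -6.9° with length 51.6, so Q = 51.6·(cos -6.9°, sin -6.9°) = (51.226, -6.1991). ∠DQH = 142.5°, so QH runs at -6.9° + (180° − 142.5°) = 30.600° from the x-axis; with |QH| = 30.1, H = Q + 30.1·(cos 30.600°, sin 30.600°) = (77.135, 9.1231). QH ⟂ HZ; with |HZ| = 12.8 on the right of QH, Z = H + 12.8·(0.50904, -0.86074) = (83.650, -1.8944). Then |DZ| = |Z − D| = 83.672.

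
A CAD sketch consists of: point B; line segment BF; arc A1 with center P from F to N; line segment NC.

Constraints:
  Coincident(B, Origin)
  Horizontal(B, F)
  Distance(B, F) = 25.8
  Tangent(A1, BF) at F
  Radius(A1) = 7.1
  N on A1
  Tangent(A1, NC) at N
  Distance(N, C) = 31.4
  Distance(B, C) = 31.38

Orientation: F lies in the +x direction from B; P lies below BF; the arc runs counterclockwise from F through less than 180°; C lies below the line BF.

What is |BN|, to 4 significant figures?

19.93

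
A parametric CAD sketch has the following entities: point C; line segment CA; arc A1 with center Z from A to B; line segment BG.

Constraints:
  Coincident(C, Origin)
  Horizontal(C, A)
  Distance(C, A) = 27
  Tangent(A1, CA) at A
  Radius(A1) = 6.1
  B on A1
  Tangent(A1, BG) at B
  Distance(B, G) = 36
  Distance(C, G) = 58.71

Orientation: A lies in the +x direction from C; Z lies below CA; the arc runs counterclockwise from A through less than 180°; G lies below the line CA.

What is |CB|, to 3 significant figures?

24.3

C is at the origin; CA is horizontal with |CA| = 27.0 and A on the +x side, so A = (27.0, 0.00). Tangency of A1 to CA means the radius ZA is perpendicular to CA, so Z = A + (0, -6.1) = (27.0, -6.10). Since ZB ⟂ BG (tangency), |ZG| = √(6.1² + 36.0²) = 36.5 regardless of where B sits on A1. So G lies on both circle(C, 58.71) and circle(Z, 36.5); the below-CA intersection is G = (44.7, -38.0). B is the foot of the tangent from G: B = (22.2, -9.91).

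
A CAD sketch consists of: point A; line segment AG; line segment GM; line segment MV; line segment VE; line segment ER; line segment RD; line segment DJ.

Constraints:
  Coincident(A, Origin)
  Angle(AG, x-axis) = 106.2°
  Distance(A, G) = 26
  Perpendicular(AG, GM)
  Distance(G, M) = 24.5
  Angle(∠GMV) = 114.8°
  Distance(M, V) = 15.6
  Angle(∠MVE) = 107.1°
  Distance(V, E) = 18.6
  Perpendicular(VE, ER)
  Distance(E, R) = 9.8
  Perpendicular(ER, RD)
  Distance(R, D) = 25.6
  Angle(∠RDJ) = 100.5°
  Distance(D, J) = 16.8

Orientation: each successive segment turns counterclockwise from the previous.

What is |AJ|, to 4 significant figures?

45.11

A is at the origin; AG runs at 106.2° with length 26.0, so G = (-7.254, 24.97). AG is perpendicular to GM, so GM runs at -163.8°; with |GM| = 24.5, M = (-30.78, 18.13). ∠GMV = 114.8° gives MV at -98.60° from the x-axis; with |MV| = 15.6, V = (-33.11, 2.708). ∠MVE = 107.1° gives VE at -25.70° from the x-axis; with |VE| = 18.6, E = (-16.35, -5.358). VE is perpendicular to ER, so ER runs at 64.30°; with |ER| = 9.8, R = (-12.10, 3.472). ER is perpendicular to RD, so RD runs at 154.3°; with |RD| = 25.6, D = (-35.17, 14.57). ∠RDJ = 100.5° gives DJ at -126.2° from the x-axis; with |DJ| = 16.8, J = (-45.09, 1.017). Then |AJ| = |J − A| = 45.11.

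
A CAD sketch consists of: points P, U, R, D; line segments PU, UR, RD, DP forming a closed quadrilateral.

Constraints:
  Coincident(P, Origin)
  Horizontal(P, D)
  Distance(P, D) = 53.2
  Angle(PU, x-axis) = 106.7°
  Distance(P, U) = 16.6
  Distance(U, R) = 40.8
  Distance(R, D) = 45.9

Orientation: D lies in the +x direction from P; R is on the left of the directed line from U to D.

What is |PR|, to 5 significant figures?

48.494

P is at the origin; PD is horizontal with |PD| = 53.2 and D in +x, so D = (53.2, 0). PU runs at 106.7° with |PU| = 16.6, so U = (-4.7702, 15.900). R is determined by |UR| = 40.8 and |RD| = 45.9 together: it lies at the intersection of circle(U, 40.8) and circle(D, 45.9). With |UD| = 60.111, the foot of the radical line on UD is 26.378 from U and the perpendicular offset is √(40.8² − 26.378²) = 31.127. Taking the left-of-UD solution: R = (28.901, 38.941).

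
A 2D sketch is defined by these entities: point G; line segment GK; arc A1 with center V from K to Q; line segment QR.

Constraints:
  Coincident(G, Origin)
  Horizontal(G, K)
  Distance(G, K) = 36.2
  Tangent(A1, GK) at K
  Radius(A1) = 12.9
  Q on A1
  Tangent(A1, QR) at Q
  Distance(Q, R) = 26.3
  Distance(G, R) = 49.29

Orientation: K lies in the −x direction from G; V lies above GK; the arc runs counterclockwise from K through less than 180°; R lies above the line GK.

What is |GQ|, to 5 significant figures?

27.789

Checks: |VK| = 12.90 ✓; |VQ| = 12.90 ✓; ∠(VQ, QR) = 90.00° ✓; |QR| = 26.30 ✓; |GR| = 49.29 ✓.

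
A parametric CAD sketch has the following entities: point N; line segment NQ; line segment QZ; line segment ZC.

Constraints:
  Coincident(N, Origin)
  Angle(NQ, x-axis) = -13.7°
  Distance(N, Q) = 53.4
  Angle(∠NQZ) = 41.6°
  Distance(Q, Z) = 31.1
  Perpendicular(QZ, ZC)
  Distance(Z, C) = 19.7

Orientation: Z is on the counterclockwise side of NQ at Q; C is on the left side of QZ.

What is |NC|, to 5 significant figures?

18.061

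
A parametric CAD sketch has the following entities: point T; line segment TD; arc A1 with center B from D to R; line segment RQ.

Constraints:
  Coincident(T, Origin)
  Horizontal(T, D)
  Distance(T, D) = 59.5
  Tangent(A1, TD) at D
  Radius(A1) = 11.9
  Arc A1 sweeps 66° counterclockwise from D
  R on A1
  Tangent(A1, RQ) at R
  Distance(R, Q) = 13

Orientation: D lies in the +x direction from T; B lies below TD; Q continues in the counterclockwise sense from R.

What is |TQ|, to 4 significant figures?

47.30

On A1, D sits at bearing 90° from B; a 66° counterclockwise sweep puts R at bearing 156°, so R = B + 11.9·(cos 156°, sin 156°) = (48.63, -7.060). A1 meets RQ tangentially, so BR is at right angles to RQ, so RQ runs along (−sin 156°, cos 156°); with |RQ| = 13.0, Q = (43.34, -18.94). Then |TQ| = |Q − T| = 47.30.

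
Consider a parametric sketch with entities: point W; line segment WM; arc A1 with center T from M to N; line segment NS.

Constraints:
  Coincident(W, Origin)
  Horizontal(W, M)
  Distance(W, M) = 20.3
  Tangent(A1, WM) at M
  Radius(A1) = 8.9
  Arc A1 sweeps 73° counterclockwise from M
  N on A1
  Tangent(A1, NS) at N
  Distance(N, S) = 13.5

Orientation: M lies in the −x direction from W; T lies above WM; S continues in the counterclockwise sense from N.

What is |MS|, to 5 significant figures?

22.894

On A1, M sits at bearing -90° from T; a 73° counterclockwise sweep puts N at bearing -17°, so N = T + 8.9·(cos -17°, sin -17°) = (-11.789, 6.2979). The tangent condition forces TN to be normal to NS, so NS runs along (−sin -17°, cos -17°); with |NS| = 13.5, S = (-7.8419, 19.208). Then |MS| = |S − M| = 22.894.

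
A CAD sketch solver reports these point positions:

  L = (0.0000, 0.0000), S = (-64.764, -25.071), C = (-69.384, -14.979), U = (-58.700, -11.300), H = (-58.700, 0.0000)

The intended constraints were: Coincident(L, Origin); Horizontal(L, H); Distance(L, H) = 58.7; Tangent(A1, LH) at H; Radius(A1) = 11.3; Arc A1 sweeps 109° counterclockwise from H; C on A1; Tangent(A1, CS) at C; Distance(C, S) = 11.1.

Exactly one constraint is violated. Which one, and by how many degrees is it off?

Tangent(A1, CS) at C — off by 5.60°.

L = (0.00, 0.00) ✓; L.y = 0.00, H.y = 0.00 ✓; |LH| = 58.70 ✓; ∠(UH, HL) = 90.00° ✓; |UH| = 11.30 ✓; bearing(U→C) − bearing(U→H) = 109.0° ✓; |UC| = 11.30 ✓; ∠(UC, CS) = 84.40° ✗; |CS| = 11.10 ✓.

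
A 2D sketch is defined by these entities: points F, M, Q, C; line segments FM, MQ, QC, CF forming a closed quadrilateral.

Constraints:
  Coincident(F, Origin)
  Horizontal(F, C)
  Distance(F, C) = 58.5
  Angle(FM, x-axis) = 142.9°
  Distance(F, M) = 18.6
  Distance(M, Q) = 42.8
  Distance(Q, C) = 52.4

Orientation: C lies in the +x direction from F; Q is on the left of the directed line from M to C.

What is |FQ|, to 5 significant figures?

41.096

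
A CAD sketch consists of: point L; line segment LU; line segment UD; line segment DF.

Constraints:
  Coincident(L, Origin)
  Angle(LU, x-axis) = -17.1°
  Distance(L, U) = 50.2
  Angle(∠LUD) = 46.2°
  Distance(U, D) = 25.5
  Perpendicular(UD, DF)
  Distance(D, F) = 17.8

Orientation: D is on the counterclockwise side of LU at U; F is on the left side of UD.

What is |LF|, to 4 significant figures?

20.62

∠LUD = 46.2°, so UD runs at -17.1° + (180° − 46.2°) = 116.7° from the x-axis; with |UD| = 25.5, D = U + 25.5·(cos 116.7°, sin 116.7°) = (36.52, 8.020). The perpendicularity gives DF at right angles to UD; with |DF| = 17.8 on the left of UD, F = D + 17.8·(-0.8934, -0.4493) = (20.62, 0.02227). Then |LF| = |F − L| = 20.62.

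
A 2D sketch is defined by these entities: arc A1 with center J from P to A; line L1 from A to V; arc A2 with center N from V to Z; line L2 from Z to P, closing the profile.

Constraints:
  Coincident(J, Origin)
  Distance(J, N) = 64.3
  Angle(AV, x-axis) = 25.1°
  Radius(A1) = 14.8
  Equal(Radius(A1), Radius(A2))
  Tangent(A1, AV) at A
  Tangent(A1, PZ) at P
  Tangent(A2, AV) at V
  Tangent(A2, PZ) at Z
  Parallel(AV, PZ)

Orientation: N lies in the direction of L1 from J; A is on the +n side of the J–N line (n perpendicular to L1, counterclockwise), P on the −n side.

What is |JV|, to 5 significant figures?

65.981

The slot axis is L1's direction at 25.1°, so u = (cos 25.1°, sin 25.1°) = (0.90557, 0.42420) and n = (−sin 25.1°, cos 25.1°) = (-0.42420, 0.90557). J is at the origin and N lies 64.3 along u from J, so N = 64.3·u = (58.228, 27.276). Tangency of A1 to both parallel lines with radius 14.8 puts A and P at J ± 14.8·n: A = (-6.2782, 13.402), P = (6.2782, -13.402). Equal radii place V and Z the same way about N: V = N + 14.8·n = (51.950, 40.678), Z = N − 14.8·n = (64.506, 13.874). Then |JV| = |V − J| = 65.981.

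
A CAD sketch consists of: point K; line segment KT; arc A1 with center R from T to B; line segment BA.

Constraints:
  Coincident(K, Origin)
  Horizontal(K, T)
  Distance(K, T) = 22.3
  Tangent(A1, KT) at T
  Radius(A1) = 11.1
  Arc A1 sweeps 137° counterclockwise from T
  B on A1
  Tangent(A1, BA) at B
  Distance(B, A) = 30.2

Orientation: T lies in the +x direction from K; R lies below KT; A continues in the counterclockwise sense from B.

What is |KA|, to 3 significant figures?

54.2

K is at the origin; K and T share the same y with |KT| = 22.3 and T on the +x side, so T = (22.3, 0.00). Since A1 is tangent to KT there, RT ⟂ KT, so R = T + (0, -11.1) = (22.3, -11.1). On A1, T sits at bearing 90° from R; a 137° counterclockwise sweep puts B at bearing 227°, so B = R + 11.1·(cos 227°, sin 227°) = (14.7, -19.2). Since A1 is tangent to BA there, RB ⟂ BA, so BA runs along (−sin 227°, cos 227°); with |BA| = 30.2, A = (36.8, -39.8). Then |KA| = |A − K| = 54.2.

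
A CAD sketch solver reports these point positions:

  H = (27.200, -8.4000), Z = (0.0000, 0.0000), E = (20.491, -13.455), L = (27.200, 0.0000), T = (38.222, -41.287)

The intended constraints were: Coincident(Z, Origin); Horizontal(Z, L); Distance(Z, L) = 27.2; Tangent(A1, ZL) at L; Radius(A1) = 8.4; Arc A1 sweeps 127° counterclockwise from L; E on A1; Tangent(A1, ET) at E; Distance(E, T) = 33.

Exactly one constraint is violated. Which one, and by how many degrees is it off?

Tangent(A1, ET) at E — off by 4.50°.

Z = (0.00, 0.00) ✓; Z.y = 0.00, L.y = 0.00 ✓; |ZL| = 27.20 ✓; ∠(HL, LZ) = 90.00° ✓; |HL| = 8.400 ✓; bearing(H→E) − bearing(H→L) = 127.0° ✓; |HE| = 8.400 ✓; ∠(HE, ET) = 94.50° ✗; |ET| = 33.00 ✓.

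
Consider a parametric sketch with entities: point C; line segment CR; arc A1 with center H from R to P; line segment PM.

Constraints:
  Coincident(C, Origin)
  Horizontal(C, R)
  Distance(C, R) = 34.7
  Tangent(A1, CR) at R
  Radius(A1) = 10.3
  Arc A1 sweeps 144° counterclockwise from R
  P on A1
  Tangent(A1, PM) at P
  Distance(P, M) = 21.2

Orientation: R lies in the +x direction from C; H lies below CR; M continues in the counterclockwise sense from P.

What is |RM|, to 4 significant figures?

33.01

C is at the origin; CR is horizontal with |CR| = 34.7 and R on the +x side, so R = (34.70, 0.000). Tangency of A1 to CR means the radius HR is perpendicular to CR, so H = R + (0, -10.3) = (34.70, -10.30). On A1, R sits at bearing 90° from H; a 144° counterclockwise sweep puts P at bearing 234°, so P = H + 10.3·(cos 234°, sin 234°) = (28.65, -18.63). Since A1 is tangent to PM there, HP ⟂ PM, so PM runs along (−sin 234°, cos 234°); with |PM| = 21.2, M = (45.80, -31.09). Then |RM| = |M − R| = 33.01.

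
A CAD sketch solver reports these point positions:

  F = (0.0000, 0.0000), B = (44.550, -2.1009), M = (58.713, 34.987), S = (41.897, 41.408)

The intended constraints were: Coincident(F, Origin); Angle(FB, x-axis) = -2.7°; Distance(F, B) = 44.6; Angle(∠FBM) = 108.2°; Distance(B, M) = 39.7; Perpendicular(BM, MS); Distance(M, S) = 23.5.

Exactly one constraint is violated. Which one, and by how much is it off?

Distance(M, S) = 23.5 — off by 5.50.

F = (0.00, 0.00) ✓; FB at -2.700° ✓; |FB| = 44.60 ✓; ∠FBM = 108.2° ✓; |BM| = 39.70 ✓; ∠(BM, MS) = 90.00° ✓; |MS| = 18.00 ✗.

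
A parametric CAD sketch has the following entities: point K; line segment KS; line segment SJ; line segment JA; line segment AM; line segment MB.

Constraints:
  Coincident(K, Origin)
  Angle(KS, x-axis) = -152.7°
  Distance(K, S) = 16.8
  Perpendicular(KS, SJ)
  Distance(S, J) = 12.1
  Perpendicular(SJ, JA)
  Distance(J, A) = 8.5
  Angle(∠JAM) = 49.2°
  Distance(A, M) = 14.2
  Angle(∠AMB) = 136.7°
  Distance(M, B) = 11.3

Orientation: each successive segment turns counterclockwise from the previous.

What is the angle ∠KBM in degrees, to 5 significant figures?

6.2760°

∠JAM = 49.2° gives AM at 158.10° from the x-axis; with |AM| = 14.2, M = (-15.001, -9.2626). ∠AMB = 136.7° gives MB at -158.60° from the x-axis; with |MB| = 11.3, B = (-25.522, -13.386). Then cos ∠KBM = BK·BM / (|BK||BM|), giving 6.2760°.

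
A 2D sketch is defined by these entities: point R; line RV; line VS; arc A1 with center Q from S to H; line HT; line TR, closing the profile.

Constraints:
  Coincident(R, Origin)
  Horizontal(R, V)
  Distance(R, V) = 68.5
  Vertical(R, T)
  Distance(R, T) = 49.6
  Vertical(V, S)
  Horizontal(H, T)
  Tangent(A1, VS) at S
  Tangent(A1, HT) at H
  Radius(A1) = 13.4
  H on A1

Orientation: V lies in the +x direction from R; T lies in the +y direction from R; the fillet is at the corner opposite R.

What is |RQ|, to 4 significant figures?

65.93

R is at the origin; R and V share the same y with |RV| = 68.5 and V on the +x side, so V = (68.50, 0.000). RT is vertical with |RT| = 49.6 and T on the +y side, so T = (0.000, 49.60). The virtual corner opposite R is at (68.50, 49.60). Since A1 is tangent to VS there, QS ⟂ VS and A1 meets HT tangentially, so QH is at right angles to HT, with radius 13.4, so the center Q sits 13.4 in from both sides at Q = (55.10, 36.20). Then |RQ| = |Q − R| = 65.93.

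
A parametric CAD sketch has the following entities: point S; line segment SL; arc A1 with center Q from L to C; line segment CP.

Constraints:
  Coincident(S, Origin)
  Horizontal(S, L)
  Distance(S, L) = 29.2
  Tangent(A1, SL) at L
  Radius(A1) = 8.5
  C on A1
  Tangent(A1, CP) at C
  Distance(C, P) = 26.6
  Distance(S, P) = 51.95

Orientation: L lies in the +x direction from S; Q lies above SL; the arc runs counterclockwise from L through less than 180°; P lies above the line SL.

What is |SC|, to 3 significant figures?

38.6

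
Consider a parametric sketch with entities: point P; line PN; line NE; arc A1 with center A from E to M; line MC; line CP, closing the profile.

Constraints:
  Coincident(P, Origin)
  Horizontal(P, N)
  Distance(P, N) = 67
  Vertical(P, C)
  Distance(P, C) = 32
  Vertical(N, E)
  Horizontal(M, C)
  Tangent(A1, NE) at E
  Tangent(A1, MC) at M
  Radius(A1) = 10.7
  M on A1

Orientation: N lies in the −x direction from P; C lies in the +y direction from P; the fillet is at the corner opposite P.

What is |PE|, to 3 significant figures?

70.3

The virtual corner opposite P is at (-67.0, 32.0). Since A1 is tangent to NE there, AE ⟂ NE and since A1 is tangent to MC there, AM ⟂ MC, with radius 10.7, so the center A sits 10.7 in from both sides at A = (-56.3, 21.3). That places the tangent points at E = (-67.0, 21.3) on NE and M = (-56.3, 32.0) on MC. Then |PE| = |E − P| = 70.3.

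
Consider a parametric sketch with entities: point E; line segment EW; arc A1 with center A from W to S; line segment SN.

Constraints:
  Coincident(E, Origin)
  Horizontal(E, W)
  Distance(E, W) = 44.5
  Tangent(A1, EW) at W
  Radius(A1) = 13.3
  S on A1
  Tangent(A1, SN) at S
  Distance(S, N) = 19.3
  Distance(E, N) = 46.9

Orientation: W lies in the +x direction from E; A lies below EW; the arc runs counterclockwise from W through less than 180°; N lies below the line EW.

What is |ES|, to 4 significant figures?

34.37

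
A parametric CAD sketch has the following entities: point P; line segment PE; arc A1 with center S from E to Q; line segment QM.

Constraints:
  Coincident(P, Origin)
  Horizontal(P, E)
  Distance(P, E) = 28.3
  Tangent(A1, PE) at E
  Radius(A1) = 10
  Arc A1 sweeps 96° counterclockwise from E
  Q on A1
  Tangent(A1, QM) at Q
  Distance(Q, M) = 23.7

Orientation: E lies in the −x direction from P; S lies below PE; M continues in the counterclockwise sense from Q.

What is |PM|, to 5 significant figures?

49.775

On A1, E sits at bearing 90° from S; a 96° counterclockwise sweep puts Q at bearing 186°, so Q = S + 10.0·(cos 186°, sin 186°) = (-38.245, -11.045). Tangency of A1 to QM means the radius SQ is perpendicular to QM, so QM runs along (−sin 186°, cos 186°); with |QM| = 23.7, M = (-35.768, -34.615). Then |PM| = |M − P| = 49.775.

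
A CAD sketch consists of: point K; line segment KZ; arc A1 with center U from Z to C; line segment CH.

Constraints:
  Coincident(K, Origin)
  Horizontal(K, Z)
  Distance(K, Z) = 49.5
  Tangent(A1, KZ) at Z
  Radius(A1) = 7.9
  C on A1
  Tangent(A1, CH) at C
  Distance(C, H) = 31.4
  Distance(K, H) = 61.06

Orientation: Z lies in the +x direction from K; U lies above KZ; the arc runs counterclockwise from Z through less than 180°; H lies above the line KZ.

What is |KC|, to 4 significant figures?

57.90

K is at the origin; KZ is horizontal with |KZ| = 49.5 and Z on the +x side, so Z = (49.50, 0.000). A1 meets KZ tangentially, so UZ is at right angles to KZ, so U = Z + (0, 7.9) = (49.50, 7.900). Since UC ⟂ CH (tangency), |UH| = √(7.9² + 31.4²) = 32.38 regardless of where C sits on A1. So H lies on both circle(K, 61.06) and circle(U, 32.38); the above-KZ intersection is H = (46.05, 40.09). C is the foot of the tangent from H: C = (56.91, 10.63).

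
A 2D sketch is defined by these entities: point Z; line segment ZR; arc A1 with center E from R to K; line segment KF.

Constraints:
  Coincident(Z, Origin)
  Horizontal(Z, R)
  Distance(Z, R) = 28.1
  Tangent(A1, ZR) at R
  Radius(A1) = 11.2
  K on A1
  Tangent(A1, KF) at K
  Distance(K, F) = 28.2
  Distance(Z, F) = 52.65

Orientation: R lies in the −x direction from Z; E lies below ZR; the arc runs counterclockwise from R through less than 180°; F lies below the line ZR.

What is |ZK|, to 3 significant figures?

41.3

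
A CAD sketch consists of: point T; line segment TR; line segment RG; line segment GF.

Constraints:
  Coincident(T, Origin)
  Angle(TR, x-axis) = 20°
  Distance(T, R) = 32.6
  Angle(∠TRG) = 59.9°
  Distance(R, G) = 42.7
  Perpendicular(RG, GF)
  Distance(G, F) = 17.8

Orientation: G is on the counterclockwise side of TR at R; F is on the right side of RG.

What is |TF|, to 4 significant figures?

53.02

T is at the origin; TR runs at 20.0° with length 32.6, so R = 32.6·(cos 20.0°, sin 20.0°) = (30.63, 11.15). ∠TRG = 59.9°, so RG runs at 20.0° + (180° − 59.9°) = 140.1° from the x-axis; with |RG| = 42.7, G = R + 42.7·(cos 140.1°, sin 140.1°) = (-2.124, 38.54). RG ⟂ GF; with |GF| = 17.8 on the right of RG, F = G + 17.8·(0.6414, 0.7672) = (9.294, 52.20). Then |TF| = |F − T| = 53.02.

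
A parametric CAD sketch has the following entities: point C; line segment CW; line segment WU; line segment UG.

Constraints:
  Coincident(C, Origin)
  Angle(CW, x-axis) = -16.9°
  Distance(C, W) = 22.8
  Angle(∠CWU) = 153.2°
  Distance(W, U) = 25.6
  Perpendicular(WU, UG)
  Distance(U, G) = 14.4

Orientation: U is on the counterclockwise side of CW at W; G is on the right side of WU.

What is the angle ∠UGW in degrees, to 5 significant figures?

60.642°

C is at the origin; CW runs at -16.9° with length 22.8, so W = 22.8·(cos -16.9°, sin -16.9°) = (21.815, -6.6280). ∠CWU = 153.2°, so WU runs at -16.9° + (180° − 153.2°) = 9.9000° from the x-axis; with |WU| = 25.6, U = W + 25.6·(cos 9.9000°, sin 9.9000°) = (47.034, -2.2266). The perpendicularity gives UG at right angles to WU; with |UG| = 14.4 on the right of WU, G = U + 14.4·(0.17193, -0.98511) = (49.510, -16.412). Then cos ∠UGW = GU·GW / (|GU||GW|), giving 60.642°.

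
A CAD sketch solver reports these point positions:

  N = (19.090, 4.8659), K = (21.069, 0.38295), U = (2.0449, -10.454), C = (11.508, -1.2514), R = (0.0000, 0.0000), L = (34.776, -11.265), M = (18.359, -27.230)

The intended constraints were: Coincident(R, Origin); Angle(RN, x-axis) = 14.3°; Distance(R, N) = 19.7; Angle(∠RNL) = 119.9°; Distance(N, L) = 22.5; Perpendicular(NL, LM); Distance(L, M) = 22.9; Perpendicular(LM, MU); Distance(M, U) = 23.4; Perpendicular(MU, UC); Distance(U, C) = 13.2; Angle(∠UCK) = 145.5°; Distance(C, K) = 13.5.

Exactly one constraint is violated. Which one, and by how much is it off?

Distance(C, K) = 13.5 — off by 3.80.

R = (0.00, 0.00) ✓; RN at 14.30° ✓; |RN| = 19.70 ✓; ∠RNL = 119.9° ✓; |NL| = 22.50 ✓; ∠(NL, LM) = 90.00° ✓; |LM| = 22.90 ✓; ∠(LM, MU) = 90.00° ✓; |MU| = 23.40 ✓; ∠(MU, UC) = 90.00° ✓; |UC| = 13.20 ✓; ∠UCK = 145.5° ✓; |CK| = 9.700 ✗.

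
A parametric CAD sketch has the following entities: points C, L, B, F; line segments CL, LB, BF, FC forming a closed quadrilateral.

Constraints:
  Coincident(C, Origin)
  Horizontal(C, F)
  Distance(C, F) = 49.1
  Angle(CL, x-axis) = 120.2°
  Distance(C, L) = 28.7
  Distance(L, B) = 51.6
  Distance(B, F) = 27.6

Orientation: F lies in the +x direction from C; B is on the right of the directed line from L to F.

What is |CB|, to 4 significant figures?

25.59

C is at the origin; CF is horizontal with |CF| = 49.1 and F in +x, so F = (49.1, 0). CL runs at 120.2° with |CL| = 28.7, so L = (-14.44, 24.80). B is determined by |LB| = 51.6 and |BF| = 27.6 together: it lies at the intersection of circle(L, 51.6) and circle(F, 27.6). With |LF| = 68.21, the foot of the radical line on LF is 48.04 from L and the perpendicular offset is √(51.6² − 48.04²) = 18.84. Taking the right-of-LF solution: B = (23.46, -10.22).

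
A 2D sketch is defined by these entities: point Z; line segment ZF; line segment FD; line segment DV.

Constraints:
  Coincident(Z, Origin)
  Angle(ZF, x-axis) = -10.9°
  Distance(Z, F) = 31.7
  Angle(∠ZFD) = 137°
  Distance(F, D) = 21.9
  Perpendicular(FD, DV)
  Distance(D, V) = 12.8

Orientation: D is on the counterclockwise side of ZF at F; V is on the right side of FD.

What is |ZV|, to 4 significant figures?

56.72

∠ZFD = 137.0°, so FD runs at -10.9° + (180° − 137.0°) = 32.10° from the x-axis; with |FD| = 21.9, D = F + 21.9·(cos 32.10°, sin 32.10°) = (49.68, 5.643). FD is perpendicular to DV; with |DV| = 12.8 on the right of FD, V = D + 12.8·(0.5314, -0.8471) = (56.48, -5.200). Then |ZV| = |V − Z| = 56.72.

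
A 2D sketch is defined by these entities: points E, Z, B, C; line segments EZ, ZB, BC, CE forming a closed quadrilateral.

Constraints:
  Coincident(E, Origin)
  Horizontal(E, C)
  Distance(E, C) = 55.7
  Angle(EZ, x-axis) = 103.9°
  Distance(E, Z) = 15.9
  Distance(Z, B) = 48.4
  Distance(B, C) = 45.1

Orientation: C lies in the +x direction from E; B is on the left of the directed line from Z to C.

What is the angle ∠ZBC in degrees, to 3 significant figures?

82.2°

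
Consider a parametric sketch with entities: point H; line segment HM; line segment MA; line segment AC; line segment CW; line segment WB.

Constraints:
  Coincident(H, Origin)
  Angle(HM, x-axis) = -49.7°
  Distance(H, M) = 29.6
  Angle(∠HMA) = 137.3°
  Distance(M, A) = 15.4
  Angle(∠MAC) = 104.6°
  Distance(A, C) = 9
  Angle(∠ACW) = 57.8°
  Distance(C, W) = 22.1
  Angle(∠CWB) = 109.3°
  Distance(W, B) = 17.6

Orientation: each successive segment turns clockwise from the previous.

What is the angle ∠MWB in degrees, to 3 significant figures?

60.9°

∠ACW = 57.8° gives CW at 70.0° from the x-axis; with |CW| = 22.1, W = (17.3, -19.1). ∠CWB = 109.3° gives WB at -0.700° from the x-axis; with |WB| = 17.6, B = (34.9, -19.3). Then cos ∠MWB = WM·WB / (|WM||WB|), giving 60.9°.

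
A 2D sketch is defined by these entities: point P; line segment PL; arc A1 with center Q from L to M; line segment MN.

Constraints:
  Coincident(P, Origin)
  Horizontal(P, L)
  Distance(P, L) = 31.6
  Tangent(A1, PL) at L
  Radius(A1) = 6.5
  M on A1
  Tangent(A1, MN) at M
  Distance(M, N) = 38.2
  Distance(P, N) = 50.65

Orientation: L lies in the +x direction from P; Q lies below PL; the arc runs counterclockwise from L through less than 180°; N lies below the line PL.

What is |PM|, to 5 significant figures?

25.890

P is at the origin; P and L share the same y with |PL| = 31.6 and L on the +x side, so L = (31.600, 0.0000). Tangency of A1 to PL means the radius QL is perpendicular to PL, so Q = L + (0, -6.5) = (31.600, -6.5000). Since QM ⟂ MN (tangency), |QN| = √(6.5² + 38.2²) = 38.749 regardless of where M sits on A1. So N lies on both circle(P, 50.65) and circle(Q, 38.749); the below-PL intersection is N = (24.144, -44.525). M is the foot of the tangent from N: M = (25.102, -6.3370).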